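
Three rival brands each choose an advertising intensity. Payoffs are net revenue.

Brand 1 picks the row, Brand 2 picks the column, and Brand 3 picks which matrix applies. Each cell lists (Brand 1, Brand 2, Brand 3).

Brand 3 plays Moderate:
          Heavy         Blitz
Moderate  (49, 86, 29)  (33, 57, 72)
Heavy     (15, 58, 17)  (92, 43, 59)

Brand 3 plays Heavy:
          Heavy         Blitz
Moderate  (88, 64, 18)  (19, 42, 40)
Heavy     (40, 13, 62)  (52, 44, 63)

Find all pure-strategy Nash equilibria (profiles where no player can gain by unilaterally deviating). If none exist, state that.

(Moderate, Heavy, Moderate) and (Heavy, Blitz, Heavy)

For each player, find the best response to each opponent profile; mutual best responses are the pure NE.
Brand 1 against (Heavy, Moderate): payoffs 49, 15 → best response Moderate.
Brand 1 against (Heavy, Heavy): payoffs 88, 40 → best response Moderate.
Brand 1 against (Blitz, Moderate): payoffs 33, 92 → best response Heavy.
Brand 1 against (Blitz, Heavy): payoffs 19, 52 → best response Heavy.
Brand 2 against (Moderate, Moderate): payoffs 86, 57 → best response Heavy.
Brand 2 against (Moderate, Heavy): payoffs 64, 42 → best response Heavy.
Brand 2 against (Heavy, Moderate): payoffs 58, 43 → best response Heavy.
Brand 2 against (Heavy, Heavy): payoffs 13, 44 → best response Blitz.
Brand 3 against (Moderate, Heavy): payoffs 29, 18 → best response Moderate.
Brand 3 against (Moderate, Blitz): payoffs 72, 40 → best response Moderate.
Brand 3 against (Heavy, Heavy): payoffs 17, 62 → best response Heavy.
Brand 3 against (Heavy, Blitz): payoffs 59, 63 → best response Heavy.
Mutual best responses: (Moderate, Heavy, Moderate); (Heavy, Blitz, Heavy).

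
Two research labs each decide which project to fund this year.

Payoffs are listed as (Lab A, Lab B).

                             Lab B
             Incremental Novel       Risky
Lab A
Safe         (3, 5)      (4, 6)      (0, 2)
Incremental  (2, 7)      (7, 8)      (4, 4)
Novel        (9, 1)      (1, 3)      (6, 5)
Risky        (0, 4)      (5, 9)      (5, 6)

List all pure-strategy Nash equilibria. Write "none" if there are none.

The pure Nash equilibria are (Incremental, Novel); (Novel, Risky).

Mark each player's best response to every combination of opponents' strategies; a profile where every player is best-responding is a pure Nash equilibrium.
Lab A against Incremental: payoffs 3, 2, 9, 0 → best response Novel.
Lab A against Novel: payoffs 4, 7, 1, 5 → best response Incremental.
Lab A against Risky: payoffs 0, 4, 6, 5 → best response Novel.
Lab B against Safe: payoffs 5, 6, 2 → best response Novel.
Lab B against Incremental: payoffs 7, 8, 4 → best response Novel.
Lab B against Novel: payoffs 1, 3, 5 → best response Risky.
Lab B against Risky: payoffs 4, 9, 6 → best response Novel.
Mutual best responses: (Incremental, Novel); (Novel, Risky).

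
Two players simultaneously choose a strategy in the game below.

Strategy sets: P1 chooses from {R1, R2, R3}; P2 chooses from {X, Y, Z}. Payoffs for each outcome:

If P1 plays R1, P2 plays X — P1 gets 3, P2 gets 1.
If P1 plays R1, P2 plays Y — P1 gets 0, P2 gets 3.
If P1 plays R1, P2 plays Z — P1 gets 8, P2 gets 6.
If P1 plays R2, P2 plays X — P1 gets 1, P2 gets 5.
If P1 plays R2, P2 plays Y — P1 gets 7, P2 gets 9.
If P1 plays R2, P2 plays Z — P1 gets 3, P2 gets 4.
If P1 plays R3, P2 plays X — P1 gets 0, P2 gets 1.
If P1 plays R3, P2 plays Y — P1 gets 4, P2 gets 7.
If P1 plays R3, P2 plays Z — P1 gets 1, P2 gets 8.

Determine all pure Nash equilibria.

The pure Nash equilibria are (R1, Z) and (R2, Y).

(R1, X): P2 can switch to Y (1 → 3). Not NE.
(R1, Y): P1 can switch to R2 (0 → 7). Not NE.
(R1, Z): P1 gets 8, best alternative 3; P2 gets 6, best alternative 3. No profitable deviation — NE.
(R2, X): P1 can switch to R1 (1 → 3). Not NE.
(R2, Y): P1 gets 7, best alternative 4; P2 gets 9, best alternative 5. No profitable deviation — NE.
(R2, Z): P1 can switch to R1 (3 → 8). Not NE.
(R3, X): P1 can switch to R1 (0 → 3). Not NE.
(R3, Y): P1 can switch to R2 (4 → 7). Not NE.
(R3, Z): P1 can switch to R1 (1 → 8). Not NE.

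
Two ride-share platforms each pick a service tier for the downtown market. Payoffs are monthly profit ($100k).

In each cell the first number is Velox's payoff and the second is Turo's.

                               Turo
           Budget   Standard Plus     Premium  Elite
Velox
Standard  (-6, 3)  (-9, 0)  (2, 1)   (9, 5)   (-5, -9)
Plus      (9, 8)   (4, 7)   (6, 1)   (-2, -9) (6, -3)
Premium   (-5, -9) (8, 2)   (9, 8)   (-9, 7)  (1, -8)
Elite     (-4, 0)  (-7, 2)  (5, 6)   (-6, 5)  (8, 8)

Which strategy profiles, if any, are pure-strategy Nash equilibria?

For each player, find the best response to each opponent profile; mutual best responses are the pure NE.
Velox against Budget: payoffs -6, 9, -5, -4 → best response Plus.
Velox against Standard: payoffs -9, 4, 8, -7 → best response Premium.
Velox against Plus: payoffs 2, 6, 9, 5 → best response Premium.
Velox against Premium: payoffs 9, -2, -9, -6 → best response Standard.
Velox against Elite: payoffs -5, 6, 1, 8 → best response Elite.
Turo against Standard: payoffs 3, 0, 1, 5, -9 → best response Premium.
Turo against Plus: payoffs 8, 7, 1, -9, -3 → best response Budget.
Turo against Premium: payoffs -9, 2, 8, 7, -8 → best response Plus.
Turo against Elite: payoffs 0, 2, 6, 5, 8 → best response Elite.
Mutual best responses: (Standard, Premium); (Plus, Budget); (Premium, Plus); (Elite, Elite).

The pure Nash equilibria are (Standard, Premium) and (Plus, Budget) and (Premium, Plus) and (Elite, Elite).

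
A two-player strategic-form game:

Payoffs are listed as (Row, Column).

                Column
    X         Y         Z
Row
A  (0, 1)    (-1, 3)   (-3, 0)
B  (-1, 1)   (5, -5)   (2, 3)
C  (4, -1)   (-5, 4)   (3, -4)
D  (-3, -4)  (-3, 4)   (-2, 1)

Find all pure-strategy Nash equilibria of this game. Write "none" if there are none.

none

For each strategy profile, look for a profitable unilateral deviation.
(A, X): Row can switch to C (0 → 4). Not NE.
(A, Y): Row can switch to B (-1 → 5). Not NE.
(A, Z): Row can switch to B (-3 → 2). Not NE.
(B, X): Row can switch to A (-1 → 0). Not NE.
(B, Y): Column can switch to X (-5 → 1). Not NE.
(B, Z): Row can switch to C (2 → 3). Not NE.
(C, X): Column can switch to Y (-1 → 4). Not NE.
(C, Y): Row can switch to A (-5 → -1). Not NE.
(The remaining 4 profiles each have a profitable deviation by the same check.)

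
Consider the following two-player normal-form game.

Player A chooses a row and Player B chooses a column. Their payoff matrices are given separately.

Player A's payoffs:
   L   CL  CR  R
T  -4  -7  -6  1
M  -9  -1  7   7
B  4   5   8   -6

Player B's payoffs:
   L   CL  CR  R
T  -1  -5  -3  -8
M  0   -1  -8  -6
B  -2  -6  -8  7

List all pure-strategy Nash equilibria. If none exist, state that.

(T, L): Player A can switch to B (-4 → 4). Not NE.
(T, CL): Player A can switch to M (-7 → -1). Not NE.
(T, CR): Player A can switch to M (-6 → 7). Not NE.
(T, R): Player A can switch to M (1 → 7). Not NE.
(M, L): Player A can switch to T (-9 → -4). Not NE.
(M, CL): Player A can switch to B (-1 → 5). Not NE.
(M, CR): Player A can switch to B (7 → 8). Not NE.
(M, R): Player B can switch to L (-6 → 0). Not NE.
(B, L): Player B can switch to R (-2 → 7). Not NE.
(B, CL): Player B can switch to L (-6 → -2). Not NE.
(The remaining 2 profiles each have a profitable deviation by the same check.)

none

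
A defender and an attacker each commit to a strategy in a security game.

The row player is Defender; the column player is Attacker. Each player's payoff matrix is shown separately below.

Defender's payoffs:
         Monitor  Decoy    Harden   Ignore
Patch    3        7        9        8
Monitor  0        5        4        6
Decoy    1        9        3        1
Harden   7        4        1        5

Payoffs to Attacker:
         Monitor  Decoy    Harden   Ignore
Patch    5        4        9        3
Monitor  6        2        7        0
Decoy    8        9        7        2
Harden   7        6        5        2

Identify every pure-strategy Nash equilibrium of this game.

(Patch, Monitor): Defender can switch to Harden (3 → 7). Not NE.
(Patch, Decoy): Defender can switch to Decoy (7 → 9). Not NE.
(Patch, Harden): Defender gets 9, best alternative 4; Attacker gets 9, best alternative 5. No profitable deviation — NE.
(Patch, Ignore): Attacker can switch to Monitor (3 → 5). Not NE.
(Monitor, Monitor): Defender can switch to Patch (0 → 3). Not NE.
(Monitor, Decoy): Defender can switch to Patch (5 → 7). Not NE.
(Monitor, Harden): Defender can switch to Patch (4 → 9). Not NE.
(Monitor, Ignore): Defender can switch to Patch (6 → 8). Not NE.
(Decoy, Monitor): Defender can switch to Patch (1 → 3). Not NE.
(Decoy, Decoy): Defender gets 9, best alternative 7; Attacker gets 9, best alternative 8. No profitable deviation — NE.
(Decoy, Harden): Defender can switch to Patch (3 → 9). Not NE.
(Decoy, Ignore): Defender can switch to Patch (1 → 8). Not NE.
(Harden, Monitor): Defender gets 7, best alternative 3; Attacker gets 7, best alternative 6. No profitable deviation — NE.
(Harden, Decoy): Defender can switch to Patch (4 → 7). Not NE.
(Harden, Harden): Defender can switch to Patch (1 → 9). Not NE.
(The remaining 1 profile has a profitable deviation by the same check.)

The pure Nash equilibria are (Patch, Harden); (Decoy, Decoy); (Harden, Monitor).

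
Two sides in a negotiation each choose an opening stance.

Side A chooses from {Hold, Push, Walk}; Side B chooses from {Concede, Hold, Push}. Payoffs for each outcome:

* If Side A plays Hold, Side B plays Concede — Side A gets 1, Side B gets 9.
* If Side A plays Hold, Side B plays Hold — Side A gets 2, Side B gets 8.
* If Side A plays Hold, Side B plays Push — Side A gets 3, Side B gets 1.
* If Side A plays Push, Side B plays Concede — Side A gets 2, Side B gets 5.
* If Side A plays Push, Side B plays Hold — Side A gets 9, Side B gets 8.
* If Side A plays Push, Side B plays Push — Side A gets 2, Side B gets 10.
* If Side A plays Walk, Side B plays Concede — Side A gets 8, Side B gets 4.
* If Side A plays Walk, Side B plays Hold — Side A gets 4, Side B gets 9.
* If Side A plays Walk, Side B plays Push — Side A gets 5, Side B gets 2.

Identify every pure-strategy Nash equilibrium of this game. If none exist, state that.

No pure-strategy Nash equilibrium.

Side A against Concede: payoffs 1, 2, 8 → best response Walk.
Side A against Hold: payoffs 2, 9, 4 → best response Push.
Side A against Push: payoffs 3, 2, 5 → best response Walk.
Side B against Hold: payoffs 9, 8, 1 → best response Concede.
Side B against Push: payoffs 5, 8, 10 → best response Push.
Side B against Walk: payoffs 4, 9, 2 → best response Hold.
No profile is a mutual best response for all players.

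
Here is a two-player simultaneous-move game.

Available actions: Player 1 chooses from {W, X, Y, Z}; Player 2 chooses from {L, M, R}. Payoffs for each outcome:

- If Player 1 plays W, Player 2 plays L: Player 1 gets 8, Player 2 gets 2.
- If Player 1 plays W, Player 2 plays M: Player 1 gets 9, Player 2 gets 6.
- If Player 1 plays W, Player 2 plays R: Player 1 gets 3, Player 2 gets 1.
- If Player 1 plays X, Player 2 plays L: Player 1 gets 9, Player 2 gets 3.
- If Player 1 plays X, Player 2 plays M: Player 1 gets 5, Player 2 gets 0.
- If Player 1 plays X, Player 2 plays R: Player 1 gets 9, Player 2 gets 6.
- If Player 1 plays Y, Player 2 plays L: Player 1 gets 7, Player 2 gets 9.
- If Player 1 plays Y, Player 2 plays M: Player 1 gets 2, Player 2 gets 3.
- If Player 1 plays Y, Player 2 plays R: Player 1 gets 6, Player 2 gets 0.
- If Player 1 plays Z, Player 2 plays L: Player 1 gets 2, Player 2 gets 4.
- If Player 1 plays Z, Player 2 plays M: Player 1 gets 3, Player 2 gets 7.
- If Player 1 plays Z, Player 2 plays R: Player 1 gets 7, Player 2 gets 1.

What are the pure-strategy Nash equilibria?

(W, M) and (X, R)

(W, L): Player 1 can switch to X (8 → 9). Not NE.
(W, M): Player 1 gets 9, best alternative 5; Player 2 gets 6, best alternative 2. No profitable deviation — NE.
(W, R): Player 1 can switch to X (3 → 9). Not NE.
(X, L): Player 2 can switch to R (3 → 6). Not NE.
(X, M): Player 1 can switch to W (5 → 9). Not NE.
(X, R): Player 1 gets 9, best alternative 7; Player 2 gets 6, best alternative 3. No profitable deviation — NE.
(Y, L): Player 1 can switch to W (7 → 8). Not NE.
(Y, M): Player 1 can switch to W (2 → 9). Not NE.
(Y, R): Player 1 can switch to X (6 → 9). Not NE.
(Z, L): Player 1 can switch to W (2 → 8). Not NE.
(Z, M): Player 1 can switch to W (3 → 9). Not NE.
(Z, R): Player 1 can switch to X (7 → 9). Not NE.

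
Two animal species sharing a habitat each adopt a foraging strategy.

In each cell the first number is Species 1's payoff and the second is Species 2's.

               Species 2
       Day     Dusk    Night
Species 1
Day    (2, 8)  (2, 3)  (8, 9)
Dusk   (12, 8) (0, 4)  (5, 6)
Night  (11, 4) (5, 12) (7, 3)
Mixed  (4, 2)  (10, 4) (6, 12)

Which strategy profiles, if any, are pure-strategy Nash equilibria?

Pure-strategy Nash equilibria: (Day, Night), (Dusk, Day)

Species 1 against Day: payoffs 2, 12, 11, 4 → best response Dusk.
Species 1 against Dusk: payoffs 2, 0, 5, 10 → best response Mixed.
Species 1 against Night: payoffs 8, 5, 7, 6 → best response Day.
Species 2 against Day: payoffs 8, 3, 9 → best response Night.
Species 2 against Dusk: payoffs 8, 4, 6 → best response Day.
Species 2 against Night: payoffs 4, 12, 3 → best response Dusk.
Species 2 against Mixed: payoffs 2, 4, 12 → best response Night.
Mutual best responses: (Day, Night); (Dusk, Day).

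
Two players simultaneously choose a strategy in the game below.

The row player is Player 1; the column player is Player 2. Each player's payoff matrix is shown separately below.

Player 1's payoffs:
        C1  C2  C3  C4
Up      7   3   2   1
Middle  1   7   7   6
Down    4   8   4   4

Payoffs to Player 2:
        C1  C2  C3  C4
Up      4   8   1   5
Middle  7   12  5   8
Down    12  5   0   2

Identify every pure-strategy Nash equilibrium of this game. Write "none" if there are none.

Player 1 against C1: payoffs 7, 1, 4 → best response Up.
Player 1 against C2: payoffs 3, 7, 8 → best response Down.
Player 1 against C3: payoffs 2, 7, 4 → best response Middle.
Player 1 against C4: payoffs 1, 6, 4 → best response Middle.
Player 2 against Up: payoffs 4, 8, 1, 5 → best response C2.
Player 2 against Middle: payoffs 7, 12, 5, 8 → best response C2.
Player 2 against Down: payoffs 12, 5, 0, 2 → best response C1.
No profile is a mutual best response for all players.

This game has no pure Nash equilibrium.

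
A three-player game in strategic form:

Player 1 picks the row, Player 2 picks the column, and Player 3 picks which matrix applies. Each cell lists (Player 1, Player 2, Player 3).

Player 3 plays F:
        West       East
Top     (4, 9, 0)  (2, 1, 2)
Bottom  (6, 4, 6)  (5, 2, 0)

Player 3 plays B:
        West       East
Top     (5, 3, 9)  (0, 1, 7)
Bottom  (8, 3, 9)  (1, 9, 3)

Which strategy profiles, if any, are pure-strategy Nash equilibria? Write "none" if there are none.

Mark each player's best response to every combination of opponents' strategies; a profile where every player is best-responding is a pure Nash equilibrium.
Player 1 against (West, F): payoffs 4, 6 → best response Bottom.
Player 1 against (West, B): payoffs 5, 8 → best response Bottom.
Player 1 against (East, F): payoffs 2, 5 → best response Bottom.
Player 1 against (East, B): payoffs 0, 1 → best response Bottom.
Player 2 against (Top, F): payoffs 9, 1 → best response West.
Player 2 against (Top, B): payoffs 3, 1 → best response West.
Player 2 against (Bottom, F): payoffs 4, 2 → best response West.
Player 2 against (Bottom, B): payoffs 3, 9 → best response East.
Player 3 against (Top, West): payoffs 0, 9 → best response B.
Player 3 against (Top, East): payoffs 2, 7 → best response B.
Player 3 against (Bottom, West): payoffs 6, 9 → best response B.
Player 3 against (Bottom, East): payoffs 0, 3 → best response B.
Mutual best responses: (Bottom, East, B).

The unique pure-strategy Nash equilibrium is (Bottom, East, B).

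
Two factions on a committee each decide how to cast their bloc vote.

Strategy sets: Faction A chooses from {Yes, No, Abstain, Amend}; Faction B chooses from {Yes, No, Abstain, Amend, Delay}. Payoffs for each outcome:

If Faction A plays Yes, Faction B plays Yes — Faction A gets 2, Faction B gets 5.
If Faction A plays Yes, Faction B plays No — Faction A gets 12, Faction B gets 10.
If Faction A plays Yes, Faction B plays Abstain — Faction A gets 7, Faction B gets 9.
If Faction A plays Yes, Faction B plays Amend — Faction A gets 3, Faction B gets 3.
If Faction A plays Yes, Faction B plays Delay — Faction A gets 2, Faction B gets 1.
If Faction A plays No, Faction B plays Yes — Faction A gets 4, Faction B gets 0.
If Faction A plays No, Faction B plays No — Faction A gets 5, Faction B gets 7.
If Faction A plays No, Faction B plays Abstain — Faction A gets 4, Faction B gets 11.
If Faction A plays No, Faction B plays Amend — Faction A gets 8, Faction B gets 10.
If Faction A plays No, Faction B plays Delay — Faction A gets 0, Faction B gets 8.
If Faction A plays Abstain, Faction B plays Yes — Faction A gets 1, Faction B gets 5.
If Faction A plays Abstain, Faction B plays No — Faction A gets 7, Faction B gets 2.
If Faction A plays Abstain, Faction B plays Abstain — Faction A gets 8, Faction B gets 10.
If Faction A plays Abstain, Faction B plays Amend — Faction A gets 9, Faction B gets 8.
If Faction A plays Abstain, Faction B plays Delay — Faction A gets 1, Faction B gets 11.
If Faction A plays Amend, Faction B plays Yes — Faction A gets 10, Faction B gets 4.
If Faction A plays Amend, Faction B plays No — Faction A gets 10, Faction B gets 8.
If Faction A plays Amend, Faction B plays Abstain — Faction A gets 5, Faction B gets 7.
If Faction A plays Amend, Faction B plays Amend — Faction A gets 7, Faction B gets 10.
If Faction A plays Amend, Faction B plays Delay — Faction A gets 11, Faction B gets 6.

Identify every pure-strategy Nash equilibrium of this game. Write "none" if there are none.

(Yes, No)

Check each profile: it is a Nash equilibrium iff no player can strictly gain by switching unilaterally.
(Yes, Yes): Faction A can switch to No (2 → 4). Not NE.
(Yes, No): Faction A gets 12, best alternative 10; Faction B gets 10, best alternative 9. No profitable deviation — NE.
(Yes, Abstain): Faction A can switch to Abstain (7 → 8). Not NE.
(Yes, Amend): Faction A can switch to No (3 → 8). Not NE.
(Yes, Delay): Faction A can switch to Amend (2 → 11). Not NE.
(No, Yes): Faction A can switch to Amend (4 → 10). Not NE.
(No, No): Faction A can switch to Yes (5 → 12). Not NE.
(The remaining 13 profiles each have a profitable deviation by the same check.)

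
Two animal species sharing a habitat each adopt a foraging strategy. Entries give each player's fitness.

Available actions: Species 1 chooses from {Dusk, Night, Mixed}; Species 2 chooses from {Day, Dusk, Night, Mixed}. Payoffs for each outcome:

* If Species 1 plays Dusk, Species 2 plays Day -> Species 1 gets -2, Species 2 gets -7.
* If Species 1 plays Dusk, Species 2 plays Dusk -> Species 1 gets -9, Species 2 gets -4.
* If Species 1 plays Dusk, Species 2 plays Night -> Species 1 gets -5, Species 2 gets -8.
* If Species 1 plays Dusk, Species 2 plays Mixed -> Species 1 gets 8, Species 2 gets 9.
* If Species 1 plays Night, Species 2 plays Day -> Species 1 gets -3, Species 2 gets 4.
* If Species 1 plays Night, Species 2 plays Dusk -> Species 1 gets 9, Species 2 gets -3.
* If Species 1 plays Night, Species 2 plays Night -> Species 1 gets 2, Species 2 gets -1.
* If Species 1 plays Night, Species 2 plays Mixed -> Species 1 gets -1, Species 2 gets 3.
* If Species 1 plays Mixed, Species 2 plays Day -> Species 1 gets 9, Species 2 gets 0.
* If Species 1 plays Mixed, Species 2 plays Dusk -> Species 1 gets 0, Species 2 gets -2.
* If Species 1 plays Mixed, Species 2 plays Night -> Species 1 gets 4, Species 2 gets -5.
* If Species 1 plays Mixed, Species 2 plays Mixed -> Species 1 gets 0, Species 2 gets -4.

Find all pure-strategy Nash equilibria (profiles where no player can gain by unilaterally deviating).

(Dusk, Mixed), (Mixed, Day)

(Dusk, Day): Species 1 can switch to Mixed (-2 → 9). Not NE.
(Dusk, Dusk): Species 1 can switch to Night (-9 → 9). Not NE.
(Dusk, Night): Species 1 can switch to Night (-5 → 2). Not NE.
(Dusk, Mixed): Species 1 gets 8, best alternative 0; Species 2 gets 9, best alternative -4. No profitable deviation — NE.
(Night, Day): Species 1 can switch to Dusk (-3 → -2). Not NE.
(Night, Dusk): Species 2 can switch to Day (-3 → 4). Not NE.
(Night, Night): Species 1 can switch to Mixed (2 → 4). Not NE.
(Mixed, Day): Species 1 gets 9, best alternative -2; Species 2 gets 0, best alternative -2. No profitable deviation — NE.
(The remaining 4 profiles each have a profitable deviation by the same check.)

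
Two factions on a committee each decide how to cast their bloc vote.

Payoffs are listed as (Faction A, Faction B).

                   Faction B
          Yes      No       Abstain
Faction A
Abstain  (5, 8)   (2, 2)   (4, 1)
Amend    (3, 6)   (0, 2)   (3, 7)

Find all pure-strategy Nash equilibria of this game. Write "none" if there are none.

Pure NE: (Abstain, Yes)

(Abstain, Yes): Faction A gets 5, best alternative 3; Faction B gets 8, best alternative 2. No profitable deviation — NE.
(Abstain, No): Faction B can switch to Yes (2 → 8). Not NE.
(Abstain, Abstain): Faction B can switch to Yes (1 → 8). Not NE.
(Amend, Yes): Faction A can switch to Abstain (3 → 5). Not NE.
(Amend, No): Faction A can switch to Abstain (0 → 2). Not NE.
(Amend, Abstain): Faction A can switch to Abstain (3 → 4). Not NE.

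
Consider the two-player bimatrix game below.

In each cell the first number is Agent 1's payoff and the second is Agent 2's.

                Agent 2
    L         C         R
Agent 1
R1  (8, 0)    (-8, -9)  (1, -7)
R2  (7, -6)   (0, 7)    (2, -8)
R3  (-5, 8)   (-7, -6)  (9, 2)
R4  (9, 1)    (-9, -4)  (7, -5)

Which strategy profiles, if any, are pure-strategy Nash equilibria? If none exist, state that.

Pure-strategy Nash equilibria: (R2, C), (R4, L)

Agent 1 against L: payoffs 8, 7, -5, 9 → best response R4.
Agent 1 against C: payoffs -8, 0, -7, -9 → best response R2.
Agent 1 against R: payoffs 1, 2, 9, 7 → best response R3.
Agent 2 against R1: payoffs 0, -9, -7 → best response L.
Agent 2 against R2: payoffs -6, 7, -8 → best response C.
Agent 2 against R3: payoffs 8, -6, 2 → best response L.
Agent 2 against R4: payoffs 1, -4, -5 → best response L.
Mutual best responses: (R2, C); (R4, L).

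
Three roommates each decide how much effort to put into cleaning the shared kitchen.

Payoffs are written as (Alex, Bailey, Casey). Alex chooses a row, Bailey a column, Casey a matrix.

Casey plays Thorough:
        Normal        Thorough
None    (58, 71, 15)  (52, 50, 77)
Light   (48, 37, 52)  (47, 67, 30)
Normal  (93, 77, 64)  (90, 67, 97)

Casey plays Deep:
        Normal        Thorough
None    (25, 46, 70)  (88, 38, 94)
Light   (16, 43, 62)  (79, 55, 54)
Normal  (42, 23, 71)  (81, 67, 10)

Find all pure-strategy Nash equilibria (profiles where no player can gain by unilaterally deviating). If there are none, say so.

Alex against (Normal, Thorough): payoffs 58, 48, 93 → best response Normal.
Alex against (Normal, Deep): payoffs 25, 16, 42 → best response Normal.
Alex against (Thorough, Thorough): payoffs 52, 47, 90 → best response Normal.
Alex against (Thorough, Deep): payoffs 88, 79, 81 → best response None.
Bailey against (None, Thorough): payoffs 71, 50 → best response Normal.
Bailey against (None, Deep): payoffs 46, 38 → best response Normal.
Bailey against (Light, Thorough): payoffs 37, 67 → best response Thorough.
Bailey against (Light, Deep): payoffs 43, 55 → best response Thorough.
Bailey against (Normal, Thorough): payoffs 77, 67 → best response Normal.
Bailey against (Normal, Deep): payoffs 23, 67 → best response Thorough.
Casey against (None, Normal): payoffs 15, 70 → best response Deep.
Casey against (None, Thorough): payoffs 77, 94 → best response Deep.
Casey against (Light, Normal): payoffs 52, 62 → best response Deep.
Casey against (Light, Thorough): payoffs 30, 54 → best response Deep.
Casey against (Normal, Normal): payoffs 64, 71 → best response Deep.
Casey against (Normal, Thorough): payoffs 97, 10 → best response Thorough.
No profile is a mutual best response for all players.

No pure-strategy Nash equilibrium.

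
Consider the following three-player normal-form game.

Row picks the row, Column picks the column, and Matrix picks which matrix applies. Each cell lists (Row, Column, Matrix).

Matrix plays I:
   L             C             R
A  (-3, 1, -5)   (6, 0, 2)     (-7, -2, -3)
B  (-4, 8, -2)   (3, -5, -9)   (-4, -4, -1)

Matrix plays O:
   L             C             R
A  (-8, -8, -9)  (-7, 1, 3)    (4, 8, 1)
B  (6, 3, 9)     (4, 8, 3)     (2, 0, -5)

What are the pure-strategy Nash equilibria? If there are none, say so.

Row against (L, I): payoffs -3, -4 → best response A.
Row against (L, O): payoffs -8, 6 → best response B.
Row against (C, I): payoffs 6, 3 → best response A.
Row against (C, O): payoffs -7, 4 → best response B.
Row against (R, I): payoffs -7, -4 → best response B.
Row against (R, O): payoffs 4, 2 → best response A.
Column against (A, I): payoffs 1, 0, -2 → best response L.
Column against (A, O): payoffs -8, 1, 8 → best response R.
Column against (B, I): payoffs 8, -5, -4 → best response L.
Column against (B, O): payoffs 3, 8, 0 → best response C.
Matrix against (A, L): payoffs -5, -9 → best response I.
Matrix against (A, C): payoffs 2, 3 → best response O.
Matrix against (A, R): payoffs -3, 1 → best response O.
Matrix against (B, L): payoffs -2, 9 → best response O.
Matrix against (B, C): payoffs -9, 3 → best response O.
Matrix against (B, R): payoffs -1, -5 → best response I.
Mutual best responses: (A, L, I); (A, R, O); (B, C, O).

(A, L, I); (A, R, O); (B, C, O)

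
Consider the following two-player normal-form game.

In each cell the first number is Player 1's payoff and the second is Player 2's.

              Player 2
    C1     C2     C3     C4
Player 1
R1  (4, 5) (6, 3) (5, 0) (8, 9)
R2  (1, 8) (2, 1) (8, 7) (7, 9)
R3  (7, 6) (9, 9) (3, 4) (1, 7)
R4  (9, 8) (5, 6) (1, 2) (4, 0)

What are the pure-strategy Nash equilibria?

Player 1 against C1: payoffs 4, 1, 7, 9 → best response R4.
Player 1 against C2: payoffs 6, 2, 9, 5 → best response R3.
Player 1 against C3: payoffs 5, 8, 3, 1 → best response R2.
Player 1 against C4: payoffs 8, 7, 1, 4 → best response R1.
Player 2 against R1: payoffs 5, 3, 0, 9 → best response C4.
Player 2 against R2: payoffs 8, 1, 7, 9 → best response C4.
Player 2 against R3: payoffs 6, 9, 4, 7 → best response C2.
Player 2 against R4: payoffs 8, 6, 2, 0 → best response C1.
Mutual best responses: (R1, C4); (R3, C2); (R4, C1).

Pure-strategy Nash equilibria: (R1, C4) and (R3, C2) and (R4, C1)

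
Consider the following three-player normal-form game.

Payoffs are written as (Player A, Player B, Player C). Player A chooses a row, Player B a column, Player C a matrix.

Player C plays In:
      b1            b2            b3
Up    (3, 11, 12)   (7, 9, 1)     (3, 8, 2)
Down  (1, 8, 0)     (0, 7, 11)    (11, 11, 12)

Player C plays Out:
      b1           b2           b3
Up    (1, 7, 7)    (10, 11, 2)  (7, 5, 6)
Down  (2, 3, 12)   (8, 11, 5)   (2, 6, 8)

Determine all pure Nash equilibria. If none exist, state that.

Pure-strategy Nash equilibria: (Up, b1, In) and (Up, b2, Out) and (Down, b3, In)

Player A against (b1, In): payoffs 3, 1 → best response Up.
Player A against (b1, Out): payoffs 1, 2 → best response Down.
Player A against (b2, In): payoffs 7, 0 → best response Up.
Player A against (b2, Out): payoffs 10, 8 → best response Up.
Player A against (b3, In): payoffs 3, 11 → best response Down.
Player A against (b3, Out): payoffs 7, 2 → best response Up.
Player B against (Up, In): payoffs 11, 9, 8 → best response b1.
Player B against (Up, Out): payoffs 7, 11, 5 → best response b2.
Player B against (Down, In): payoffs 8, 7, 11 → best response b3.
Player B against (Down, Out): payoffs 3, 11, 6 → best response b2.
Player C against (Up, b1): payoffs 12, 7 → best response In.
Player C against (Up, b2): payoffs 1, 2 → best response Out.
Player C against (Up, b3): payoffs 2, 6 → best response Out.
Player C against (Down, b1): payoffs 0, 12 → best response Out.
Player C against (Down, b2): payoffs 11, 5 → best response In.
Player C against (Down, b3): payoffs 12, 8 → best response In.
Mutual best responses: (Up, b1, In); (Up, b2, Out); (Down, b3, In).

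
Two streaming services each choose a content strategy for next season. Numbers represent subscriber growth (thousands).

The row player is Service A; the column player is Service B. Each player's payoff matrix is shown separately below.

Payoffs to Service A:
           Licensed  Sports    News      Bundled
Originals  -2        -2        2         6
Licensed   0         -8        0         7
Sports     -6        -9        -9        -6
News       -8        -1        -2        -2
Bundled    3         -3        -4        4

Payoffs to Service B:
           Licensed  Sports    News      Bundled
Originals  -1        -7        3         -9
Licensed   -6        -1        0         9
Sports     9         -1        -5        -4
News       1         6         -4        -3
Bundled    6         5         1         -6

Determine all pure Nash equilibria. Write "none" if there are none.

Pure-strategy Nash equilibria: (Originals, News) and (Licensed, Bundled) and (News, Sports) and (Bundled, Licensed)

(Originals, Licensed): Service A can switch to Licensed (-2 → 0). Not NE.
(Originals, Sports): Service A can switch to News (-2 → -1). Not NE.
(Originals, News): Service A gets 2, best alternative 0; Service B gets 3, best alternative -1. No profitable deviation — NE.
(Originals, Bundled): Service A can switch to Licensed (6 → 7). Not NE.
(Licensed, Licensed): Service A can switch to Bundled (0 → 3). Not NE.
(Licensed, Sports): Service A can switch to Originals (-8 → -2). Not NE.
(Licensed, News): Service A can switch to Originals (0 → 2). Not NE.
(Licensed, Bundled): Service A gets 7, best alternative 6; Service B gets 9, best alternative 0. No profitable deviation — NE.
(Sports, Licensed): Service A can switch to Originals (-6 → -2). Not NE.
(Sports, Sports): Service A can switch to Originals (-9 → -2). Not NE.
(Sports, News): Service A can switch to Originals (-9 → 2). Not NE.
(Sports, Bundled): Service A can switch to Originals (-6 → 6). Not NE.
(News, Sports): Service A gets -1, best alternative -2; Service B gets 6, best alternative 1. No profitable deviation — NE.
(Bundled, Licensed): Service A gets 3, best alternative 0; Service B gets 6, best alternative 5. No profitable deviation — NE.
(The remaining 6 profiles each have a profitable deviation by the same check.)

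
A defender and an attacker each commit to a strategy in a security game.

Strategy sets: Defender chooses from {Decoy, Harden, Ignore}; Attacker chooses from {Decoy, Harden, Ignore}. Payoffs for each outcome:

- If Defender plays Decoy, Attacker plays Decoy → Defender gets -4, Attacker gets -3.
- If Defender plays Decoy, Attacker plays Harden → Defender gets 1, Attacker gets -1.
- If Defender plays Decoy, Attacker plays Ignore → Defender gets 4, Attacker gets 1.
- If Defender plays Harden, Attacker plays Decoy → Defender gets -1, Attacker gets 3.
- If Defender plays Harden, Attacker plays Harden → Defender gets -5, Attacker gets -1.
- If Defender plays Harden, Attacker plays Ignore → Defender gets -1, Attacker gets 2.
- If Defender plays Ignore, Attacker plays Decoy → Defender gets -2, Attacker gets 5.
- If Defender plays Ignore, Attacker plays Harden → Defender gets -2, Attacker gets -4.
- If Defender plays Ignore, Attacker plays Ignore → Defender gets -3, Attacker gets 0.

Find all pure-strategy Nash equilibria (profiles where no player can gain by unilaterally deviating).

Defender against Decoy: payoffs -4, -1, -2 → best response Harden.
Defender against Harden: payoffs 1, -5, -2 → best response Decoy.
Defender against Ignore: payoffs 4, -1, -3 → best response Decoy.
Attacker against Decoy: payoffs -3, -1, 1 → best response Ignore.
Attacker against Harden: payoffs 3, -1, 2 → best response Decoy.
Attacker against Ignore: payoffs 5, -4, 0 → best response Decoy.
Mutual best responses: (Decoy, Ignore); (Harden, Decoy).

(Decoy, Ignore), (Harden, Decoy)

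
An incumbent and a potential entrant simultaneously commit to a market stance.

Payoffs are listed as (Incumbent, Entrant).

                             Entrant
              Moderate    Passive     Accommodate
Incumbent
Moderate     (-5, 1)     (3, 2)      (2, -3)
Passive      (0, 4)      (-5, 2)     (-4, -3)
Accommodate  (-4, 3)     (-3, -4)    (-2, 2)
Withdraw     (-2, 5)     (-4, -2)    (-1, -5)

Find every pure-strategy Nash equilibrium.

Incumbent against Moderate: payoffs -5, 0, -4, -2 → best response Passive.
Incumbent against Passive: payoffs 3, -5, -3, -4 → best response Moderate.
Incumbent against Accommodate: payoffs 2, -4, -2, -1 → best response Moderate.
Entrant against Moderate: payoffs 1, 2, -3 → best response Passive.
Entrant against Passive: payoffs 4, 2, -3 → best response Moderate.
Entrant against Accommodate: payoffs 3, -4, 2 → best response Moderate.
Entrant against Withdraw: payoffs 5, -2, -5 → best response Moderate.
Mutual best responses: (Moderate, Passive); (Passive, Moderate).

The pure Nash equilibria are (Moderate, Passive), (Passive, Moderate).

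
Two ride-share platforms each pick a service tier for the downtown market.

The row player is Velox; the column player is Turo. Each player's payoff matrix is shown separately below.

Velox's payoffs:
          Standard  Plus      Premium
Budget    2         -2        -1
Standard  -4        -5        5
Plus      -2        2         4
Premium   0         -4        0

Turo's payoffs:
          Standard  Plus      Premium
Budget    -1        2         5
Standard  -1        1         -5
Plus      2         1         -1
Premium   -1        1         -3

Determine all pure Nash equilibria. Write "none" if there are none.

(Budget, Standard): Turo can switch to Plus (-1 → 2). Not NE.
(Budget, Plus): Velox can switch to Plus (-2 → 2). Not NE.
(Budget, Premium): Velox can switch to Standard (-1 → 5). Not NE.
(Standard, Standard): Velox can switch to Budget (-4 → 2). Not NE.
(Standard, Plus): Velox can switch to Budget (-5 → -2). Not NE.
(Standard, Premium): Turo can switch to Standard (-5 → -1). Not NE.
(Plus, Standard): Velox can switch to Budget (-2 → 2). Not NE.
(Plus, Plus): Turo can switch to Standard (1 → 2). Not NE.
(Plus, Premium): Velox can switch to Standard (4 → 5). Not NE.
(Premium, Standard): Velox can switch to Budget (0 → 2). Not NE.
(The remaining 2 profiles each have a profitable deviation by the same check.)

There is no pure-strategy Nash equilibrium.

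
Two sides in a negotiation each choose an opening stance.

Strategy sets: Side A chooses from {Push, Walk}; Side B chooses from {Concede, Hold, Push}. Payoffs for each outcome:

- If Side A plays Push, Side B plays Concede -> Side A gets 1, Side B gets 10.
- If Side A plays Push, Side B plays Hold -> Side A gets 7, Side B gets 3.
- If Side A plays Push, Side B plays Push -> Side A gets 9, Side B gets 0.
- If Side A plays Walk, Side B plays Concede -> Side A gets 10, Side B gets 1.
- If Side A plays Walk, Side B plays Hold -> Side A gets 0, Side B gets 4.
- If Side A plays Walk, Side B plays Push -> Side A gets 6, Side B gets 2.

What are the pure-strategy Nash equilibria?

(Push, Concede): Side A can switch to Walk (1 → 10). Not NE.
(Push, Hold): Side B can switch to Concede (3 → 10). Not NE.
(Push, Push): Side B can switch to Concede (0 → 10). Not NE.
(Walk, Concede): Side B can switch to Hold (1 → 4). Not NE.
(Walk, Hold): Side A can switch to Push (0 → 7). Not NE.
(Walk, Push): Side A can switch to Push (6 → 9). Not NE.

There is no pure-strategy Nash equilibrium.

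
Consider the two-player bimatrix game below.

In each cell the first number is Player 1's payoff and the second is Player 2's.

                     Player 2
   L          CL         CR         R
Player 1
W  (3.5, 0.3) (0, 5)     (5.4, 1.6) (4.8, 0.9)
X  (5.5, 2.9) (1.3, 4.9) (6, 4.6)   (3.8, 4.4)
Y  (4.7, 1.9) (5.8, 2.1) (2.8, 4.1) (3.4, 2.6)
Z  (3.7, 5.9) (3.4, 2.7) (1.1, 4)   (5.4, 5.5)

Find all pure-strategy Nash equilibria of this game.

This game has no pure Nash equilibrium.

(W, L): Player 1 can switch to X (3.5 → 5.5). Not NE.
(W, CL): Player 1 can switch to X (0 → 1.3). Not NE.
(W, CR): Player 1 can switch to X (5.4 → 6). Not NE.
(W, R): Player 1 can switch to Z (4.8 → 5.4). Not NE.
(X, L): Player 2 can switch to CL (2.9 → 4.9). Not NE.
(X, CL): Player 1 can switch to Y (1.3 → 5.8). Not NE.
(X, CR): Player 2 can switch to CL (4.6 → 4.9). Not NE.
(X, R): Player 1 can switch to W (3.8 → 4.8). Not NE.
(Y, L): Player 1 can switch to X (4.7 → 5.5). Not NE.
(Y, CL): Player 2 can switch to CR (2.1 → 4.1). Not NE.
(The remaining 6 profiles each have a profitable deviation by the same check.)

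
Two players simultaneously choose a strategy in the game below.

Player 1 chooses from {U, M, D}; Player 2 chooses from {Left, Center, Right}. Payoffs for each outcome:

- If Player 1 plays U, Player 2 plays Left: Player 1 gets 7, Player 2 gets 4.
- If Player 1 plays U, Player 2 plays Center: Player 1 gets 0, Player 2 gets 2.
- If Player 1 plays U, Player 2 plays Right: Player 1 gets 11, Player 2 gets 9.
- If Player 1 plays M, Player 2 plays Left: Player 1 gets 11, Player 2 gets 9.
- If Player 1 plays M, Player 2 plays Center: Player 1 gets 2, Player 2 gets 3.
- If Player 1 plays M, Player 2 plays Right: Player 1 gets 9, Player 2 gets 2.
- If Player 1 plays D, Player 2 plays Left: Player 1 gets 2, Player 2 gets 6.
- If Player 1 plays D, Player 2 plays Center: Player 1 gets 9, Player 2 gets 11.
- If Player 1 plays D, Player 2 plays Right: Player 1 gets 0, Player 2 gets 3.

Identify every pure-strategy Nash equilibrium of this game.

Player 1 against Left: payoffs 7, 11, 2 → best response M.
Player 1 against Center: payoffs 0, 2, 9 → best response D.
Player 1 against Right: payoffs 11, 9, 0 → best response U.
Player 2 against U: payoffs 4, 2, 9 → best response Right.
Player 2 against M: payoffs 9, 3, 2 → best response Left.
Player 2 against D: payoffs 6, 11, 3 → best response Center.
Mutual best responses: (U, Right); (M, Left); (D, Center).

Pure-strategy Nash equilibria: (U, Right), (M, Left), (D, Center)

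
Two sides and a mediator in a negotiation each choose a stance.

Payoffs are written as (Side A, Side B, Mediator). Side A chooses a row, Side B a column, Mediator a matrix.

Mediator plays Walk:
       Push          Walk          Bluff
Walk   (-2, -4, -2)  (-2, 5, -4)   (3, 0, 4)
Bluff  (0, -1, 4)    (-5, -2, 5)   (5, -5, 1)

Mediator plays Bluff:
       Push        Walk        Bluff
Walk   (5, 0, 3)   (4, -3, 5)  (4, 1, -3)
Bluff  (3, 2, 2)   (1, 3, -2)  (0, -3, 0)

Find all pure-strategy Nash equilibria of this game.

(Walk, Push, Walk): Side A can switch to Bluff (-2 → 0). Not NE.
(Walk, Push, Bluff): Side B can switch to Bluff (0 → 1). Not NE.
(Walk, Walk, Walk): Mediator can switch to Bluff (-4 → 5). Not NE.
(Walk, Walk, Bluff): Side B can switch to Push (-3 → 0). Not NE.
(Walk, Bluff, Walk): Side A can switch to Bluff (3 → 5). Not NE.
(Walk, Bluff, Bluff): Mediator can switch to Walk (-3 → 4). Not NE.
(Bluff, Push, Walk): Side A gets 0, best alternative -2; Side B gets -1, best alternative -2; Mediator gets 4, best alternative 2. No profitable deviation — NE.
(Bluff, Push, Bluff): Side A can switch to Walk (3 → 5). Not NE.
(Bluff, Walk, Walk): Side A can switch to Walk (-5 → -2). Not NE.
(Bluff, Walk, Bluff): Side A can switch to Walk (1 → 4). Not NE.
(Bluff, Bluff, Walk): Side B can switch to Push (-5 → -1). Not NE.
(The remaining 1 profile has a profitable deviation by the same check.)

Pure NE: (Bluff, Push, Walk)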